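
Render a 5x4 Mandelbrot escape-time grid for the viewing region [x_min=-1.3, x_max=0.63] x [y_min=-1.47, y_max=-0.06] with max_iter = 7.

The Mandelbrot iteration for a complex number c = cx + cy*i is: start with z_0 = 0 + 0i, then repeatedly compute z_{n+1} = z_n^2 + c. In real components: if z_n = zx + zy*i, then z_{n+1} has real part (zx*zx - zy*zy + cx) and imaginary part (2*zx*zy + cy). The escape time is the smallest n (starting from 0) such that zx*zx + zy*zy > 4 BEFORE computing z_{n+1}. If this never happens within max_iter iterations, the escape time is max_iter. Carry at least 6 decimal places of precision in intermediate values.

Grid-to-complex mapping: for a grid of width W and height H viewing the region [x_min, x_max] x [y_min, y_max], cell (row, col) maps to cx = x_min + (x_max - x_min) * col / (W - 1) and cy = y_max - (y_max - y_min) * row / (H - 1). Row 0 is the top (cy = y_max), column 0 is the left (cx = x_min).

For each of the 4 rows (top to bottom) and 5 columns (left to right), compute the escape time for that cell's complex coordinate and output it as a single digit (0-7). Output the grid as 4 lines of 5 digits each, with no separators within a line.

(row=0, col=0): c = -1.3000 + -0.0600i → escape time 7
(row=0, col=1): c = -0.8175 + -0.0600i → escape time 7
(row=0, col=2): c = -0.3350 + -0.0600i → escape time 7
(row=0, col=3): c = 0.1475 + -0.0600i → escape time 7
(row=0, col=4): c = 0.6300 + -0.0600i → escape time 4
(row=1, col=0): c = -1.3000 + -0.5300i → escape time 3
(row=1, col=1): c = -0.8175 + -0.5300i → escape time 6
(row=1, col=2): c = -0.3350 + -0.5300i → escape time 7
(row=1, col=3): c = 0.1475 + -0.5300i → escape time 7
(row=1, col=4): c = 0.6300 + -0.5300i → escape time 3
(row=2, col=0): c = -1.3000 + -1.0000i → escape time 3
(row=2, col=1): c = -0.8175 + -1.0000i → escape time 3
(row=2, col=2): c = -0.3350 + -1.0000i → escape time 5
(row=2, col=3): c = 0.1475 + -1.0000i → escape time 4
(row=2, col=4): c = 0.6300 + -1.0000i → escape time 2
(row=3, col=0): c = -1.3000 + -1.4700i → escape time 2
(row=3, col=1): c = -0.8175 + -1.4700i → escape time 2
(row=3, col=2): c = -0.3350 + -1.4700i → escape time 2
(row=3, col=3): c = 0.1475 + -1.4700i → escape time 2
(row=3, col=4): c = 0.6300 + -1.4700i → escape time 2

Answer: 77774
36773
33542
22222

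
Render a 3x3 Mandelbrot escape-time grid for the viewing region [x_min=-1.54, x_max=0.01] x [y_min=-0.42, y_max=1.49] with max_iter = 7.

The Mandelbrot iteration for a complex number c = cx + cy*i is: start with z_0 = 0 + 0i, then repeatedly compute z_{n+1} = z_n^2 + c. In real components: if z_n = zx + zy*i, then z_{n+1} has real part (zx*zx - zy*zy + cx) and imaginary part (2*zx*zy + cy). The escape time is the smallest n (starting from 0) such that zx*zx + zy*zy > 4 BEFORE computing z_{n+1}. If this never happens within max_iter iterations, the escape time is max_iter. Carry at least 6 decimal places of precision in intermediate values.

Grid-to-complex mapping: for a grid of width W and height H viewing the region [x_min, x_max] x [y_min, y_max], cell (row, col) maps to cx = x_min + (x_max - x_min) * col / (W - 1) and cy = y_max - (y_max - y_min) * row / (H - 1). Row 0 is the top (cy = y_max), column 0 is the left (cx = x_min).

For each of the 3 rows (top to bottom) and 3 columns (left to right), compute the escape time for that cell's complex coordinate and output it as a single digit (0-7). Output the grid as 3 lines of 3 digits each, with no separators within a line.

(row=0, col=0): c = -1.5400 + 1.4900i → escape time 1
(row=0, col=1): c = -0.7650 + 1.4900i → escape time 2
(row=0, col=2): c = 0.0100 + 1.4900i → escape time 2
(row=1, col=0): c = -1.5400 + 0.5350i → escape time 3
(row=1, col=1): c = -0.7650 + 0.5350i → escape time 6
(row=1, col=2): c = 0.0100 + 0.5350i → escape time 7
(row=2, col=0): c = -1.5400 + -0.4200i → escape time 3
(row=2, col=1): c = -0.7650 + -0.4200i → escape time 7
(row=2, col=2): c = 0.0100 + -0.4200i → escape time 7

Answer: 122
367
377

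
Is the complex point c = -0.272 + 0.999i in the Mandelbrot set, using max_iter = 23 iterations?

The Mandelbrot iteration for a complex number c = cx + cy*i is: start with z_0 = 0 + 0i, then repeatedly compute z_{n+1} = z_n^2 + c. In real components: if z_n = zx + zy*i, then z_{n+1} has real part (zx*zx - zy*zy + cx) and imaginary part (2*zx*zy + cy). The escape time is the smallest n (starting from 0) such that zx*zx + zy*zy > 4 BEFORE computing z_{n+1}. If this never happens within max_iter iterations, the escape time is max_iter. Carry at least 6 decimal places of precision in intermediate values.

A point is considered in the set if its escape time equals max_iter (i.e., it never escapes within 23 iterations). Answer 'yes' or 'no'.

z_0 = 0 + 0i, c = -0.2720 + 0.9990i
Iter 1: z = -0.2720 + 0.9990i, |z|^2 = 1.0720
Iter 2: z = -1.1960 + 0.4555i, |z|^2 = 1.6380
Iter 3: z = 0.9509 + -0.0907i, |z|^2 = 0.9125
Iter 4: z = 0.6241 + 0.8265i, |z|^2 = 1.0726
Iter 5: z = -0.5657 + 2.0306i, |z|^2 = 4.4435
Escaped at iteration 5

Answer: no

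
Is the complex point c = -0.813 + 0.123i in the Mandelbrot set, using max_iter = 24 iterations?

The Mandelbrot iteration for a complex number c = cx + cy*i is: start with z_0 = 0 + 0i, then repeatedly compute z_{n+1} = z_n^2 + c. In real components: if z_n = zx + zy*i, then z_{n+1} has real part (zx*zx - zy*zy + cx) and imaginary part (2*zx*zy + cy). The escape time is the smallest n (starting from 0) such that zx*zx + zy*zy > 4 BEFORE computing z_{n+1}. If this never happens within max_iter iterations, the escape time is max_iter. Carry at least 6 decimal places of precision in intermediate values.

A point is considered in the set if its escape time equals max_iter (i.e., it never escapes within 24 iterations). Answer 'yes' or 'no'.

z_0 = 0 + 0i, c = -0.8130 + 0.1230i
Iter 1: z = -0.8130 + 0.1230i, |z|^2 = 0.6761
Iter 2: z = -0.1672 + -0.0770i, |z|^2 = 0.0339
Iter 3: z = -0.7910 + 0.1487i, |z|^2 = 0.6478
Iter 4: z = -0.2095 + -0.1123i, |z|^2 = 0.0565
Iter 5: z = -0.7817 + 0.1700i, |z|^2 = 0.6400
Iter 6: z = -0.2308 + -0.1429i, |z|^2 = 0.0737
Iter 7: z = -0.7801 + 0.1889i, |z|^2 = 0.6443
Iter 8: z = -0.2401 + -0.1718i, |z|^2 = 0.0872
Iter 9: z = -0.7849 + 0.2055i, |z|^2 = 0.6583
Iter 10: z = -0.2392 + -0.1996i, |z|^2 = 0.0970
Iter 11: z = -0.7956 + 0.2185i, |z|^2 = 0.6807
Iter 12: z = -0.2277 + -0.2247i, |z|^2 = 0.1023
Iter 13: z = -0.8116 + 0.2253i, |z|^2 = 0.7095
Iter 14: z = -0.2051 + -0.2427i, |z|^2 = 0.1010
Iter 15: z = -0.8299 + 0.2225i, |z|^2 = 0.7382
Iter 16: z = -0.1738 + -0.2464i, |z|^2 = 0.0909
Iter 17: z = -0.8435 + 0.2087i, |z|^2 = 0.7550
Iter 18: z = -0.1451 + -0.2290i, |z|^2 = 0.0735
Iter 19: z = -0.8444 + 0.1894i, |z|^2 = 0.7489
Iter 20: z = -0.1359 + -0.1969i, |z|^2 = 0.0572
Iter 21: z = -0.8333 + 0.1765i, |z|^2 = 0.7256
Iter 22: z = -0.1497 + -0.1712i, |z|^2 = 0.0517
Iter 23: z = -0.8199 + 0.1743i, |z|^2 = 0.7026
Did not escape in 24 iterations → in set

Answer: yes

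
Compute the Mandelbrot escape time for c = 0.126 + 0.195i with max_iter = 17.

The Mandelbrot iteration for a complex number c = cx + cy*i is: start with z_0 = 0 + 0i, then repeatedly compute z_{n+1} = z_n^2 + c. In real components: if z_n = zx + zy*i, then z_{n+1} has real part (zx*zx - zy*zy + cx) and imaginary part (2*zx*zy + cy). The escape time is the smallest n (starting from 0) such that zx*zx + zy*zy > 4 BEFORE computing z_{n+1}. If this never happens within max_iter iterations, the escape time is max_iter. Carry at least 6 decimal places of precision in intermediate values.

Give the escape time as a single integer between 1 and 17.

Answer: 17

Derivation:
z_0 = 0 + 0i, c = 0.1260 + 0.1950i
Iter 1: z = 0.1260 + 0.1950i, |z|^2 = 0.0539
Iter 2: z = 0.1039 + 0.2441i, |z|^2 = 0.0704
Iter 3: z = 0.0772 + 0.2457i, |z|^2 = 0.0663
Iter 4: z = 0.0716 + 0.2329i, |z|^2 = 0.0594
Iter 5: z = 0.0769 + 0.2283i, |z|^2 = 0.0581
Iter 6: z = 0.0798 + 0.2301i, |z|^2 = 0.0593
Iter 7: z = 0.0794 + 0.2317i, |z|^2 = 0.0600
Iter 8: z = 0.0786 + 0.2318i, |z|^2 = 0.0599
Iter 9: z = 0.0784 + 0.2314i, |z|^2 = 0.0597
Iter 10: z = 0.0786 + 0.2313i, |z|^2 = 0.0597
Iter 11: z = 0.0787 + 0.2314i, |z|^2 = 0.0597
Iter 12: z = 0.0787 + 0.2314i, |z|^2 = 0.0597
Iter 13: z = 0.0786 + 0.2314i, |z|^2 = 0.0597
Iter 14: z = 0.0786 + 0.2314i, |z|^2 = 0.0597
Iter 15: z = 0.0786 + 0.2314i, |z|^2 = 0.0597
Iter 16: z = 0.0786 + 0.2314i, |z|^2 = 0.0597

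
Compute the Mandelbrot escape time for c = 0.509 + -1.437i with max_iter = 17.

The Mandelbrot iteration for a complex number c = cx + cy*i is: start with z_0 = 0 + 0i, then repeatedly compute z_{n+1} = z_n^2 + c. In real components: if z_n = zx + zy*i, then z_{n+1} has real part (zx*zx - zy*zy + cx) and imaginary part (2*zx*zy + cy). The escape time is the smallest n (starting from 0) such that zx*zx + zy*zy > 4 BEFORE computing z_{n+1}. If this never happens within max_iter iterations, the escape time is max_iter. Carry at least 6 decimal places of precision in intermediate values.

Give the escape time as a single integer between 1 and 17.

Answer: 2

Derivation:
z_0 = 0 + 0i, c = 0.5090 + -1.4370i
Iter 1: z = 0.5090 + -1.4370i, |z|^2 = 2.3241
Iter 2: z = -1.2969 + -2.8999i, |z|^2 = 10.0911
Escaped at iteration 2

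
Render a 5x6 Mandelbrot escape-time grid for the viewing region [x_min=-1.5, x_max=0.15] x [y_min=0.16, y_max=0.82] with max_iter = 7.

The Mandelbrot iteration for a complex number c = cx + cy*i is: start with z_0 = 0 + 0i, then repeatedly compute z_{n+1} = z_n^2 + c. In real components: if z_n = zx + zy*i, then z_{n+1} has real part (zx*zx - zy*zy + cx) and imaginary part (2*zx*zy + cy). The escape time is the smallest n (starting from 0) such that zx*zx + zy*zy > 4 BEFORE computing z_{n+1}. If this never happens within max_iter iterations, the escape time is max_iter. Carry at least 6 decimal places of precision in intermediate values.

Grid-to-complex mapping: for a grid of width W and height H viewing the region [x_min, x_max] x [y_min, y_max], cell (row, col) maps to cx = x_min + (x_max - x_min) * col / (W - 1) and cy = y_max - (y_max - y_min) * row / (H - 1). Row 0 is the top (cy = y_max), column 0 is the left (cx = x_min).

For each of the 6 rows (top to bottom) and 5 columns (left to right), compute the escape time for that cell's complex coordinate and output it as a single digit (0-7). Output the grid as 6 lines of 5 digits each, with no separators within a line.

Answer: 33475
33577
35777
46777
57777
57777

Derivation:
(row=0, col=0): c = -1.5000 + 0.8200i → escape time 3
(row=0, col=1): c = -1.0875 + 0.8200i → escape time 3
(row=0, col=2): c = -0.6750 + 0.8200i → escape time 4
(row=0, col=3): c = -0.2625 + 0.8200i → escape time 7
(row=0, col=4): c = 0.1500 + 0.8200i → escape time 5
(row=1, col=0): c = -1.5000 + 0.6880i → escape time 3
(row=1, col=1): c = -1.0875 + 0.6880i → escape time 3
(row=1, col=2): c = -0.6750 + 0.6880i → escape time 5
(row=1, col=3): c = -0.2625 + 0.6880i → escape time 7
(row=1, col=4): c = 0.1500 + 0.6880i → escape time 7
(row=2, col=0): c = -1.5000 + 0.5560i → escape time 3
(row=2, col=1): c = -1.0875 + 0.5560i → escape time 5
(row=2, col=2): c = -0.6750 + 0.5560i → escape time 7
(row=2, col=3): c = -0.2625 + 0.5560i → escape time 7
(row=2, col=4): c = 0.1500 + 0.5560i → escape time 7
(row=3, col=0): c = -1.5000 + 0.4240i → escape time 4
(row=3, col=1): c = -1.0875 + 0.4240i → escape time 6
(row=3, col=2): c = -0.6750 + 0.4240i → escape time 7
(row=3, col=3): c = -0.2625 + 0.4240i → escape time 7
(row=3, col=4): c = 0.1500 + 0.4240i → escape time 7
(row=4, col=0): c = -1.5000 + 0.2920i → escape time 5
(row=4, col=1): c = -1.0875 + 0.2920i → escape time 7
(row=4, col=2): c = -0.6750 + 0.2920i → escape time 7
(row=4, col=3): c = -0.2625 + 0.2920i → escape time 7
(row=4, col=4): c = 0.1500 + 0.2920i → escape time 7
(row=5, col=0): c = -1.5000 + 0.1600i → escape time 5
(row=5, col=1): c = -1.0875 + 0.1600i → escape time 7
(row=5, col=2): c = -0.6750 + 0.1600i → escape time 7
(row=5, col=3): c = -0.2625 + 0.1600i → escape time 7
(row=5, col=4): c = 0.1500 + 0.1600i → escape time 7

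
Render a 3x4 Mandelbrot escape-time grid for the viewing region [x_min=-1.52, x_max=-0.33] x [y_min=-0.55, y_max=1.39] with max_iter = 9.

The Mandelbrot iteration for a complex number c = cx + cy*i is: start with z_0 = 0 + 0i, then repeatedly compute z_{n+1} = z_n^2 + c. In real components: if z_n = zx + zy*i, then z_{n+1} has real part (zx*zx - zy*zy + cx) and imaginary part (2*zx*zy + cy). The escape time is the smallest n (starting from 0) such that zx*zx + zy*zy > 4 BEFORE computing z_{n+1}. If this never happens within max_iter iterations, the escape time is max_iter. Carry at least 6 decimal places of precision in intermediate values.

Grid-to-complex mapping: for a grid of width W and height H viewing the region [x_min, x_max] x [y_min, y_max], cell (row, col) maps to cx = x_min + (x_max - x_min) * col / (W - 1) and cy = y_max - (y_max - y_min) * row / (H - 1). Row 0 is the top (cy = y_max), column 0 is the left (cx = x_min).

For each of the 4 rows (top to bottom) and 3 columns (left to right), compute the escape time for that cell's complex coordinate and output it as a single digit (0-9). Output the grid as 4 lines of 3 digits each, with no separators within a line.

(row=0, col=0): c = -1.5200 + 1.3900i → escape time 1
(row=0, col=1): c = -0.9250 + 1.3900i → escape time 2
(row=0, col=2): c = -0.3300 + 1.3900i → escape time 2
(row=1, col=0): c = -1.5200 + 0.7433i → escape time 3
(row=1, col=1): c = -0.9250 + 0.7433i → escape time 4
(row=1, col=2): c = -0.3300 + 0.7433i → escape time 8
(row=2, col=0): c = -1.5200 + 0.0967i → escape time 7
(row=2, col=1): c = -0.9250 + 0.0967i → escape time 9
(row=2, col=2): c = -0.3300 + 0.0967i → escape time 9
(row=3, col=0): c = -1.5200 + -0.5500i → escape time 3
(row=3, col=1): c = -0.9250 + -0.5500i → escape time 5
(row=3, col=2): c = -0.3300 + -0.5500i → escape time 9

Answer: 122
348
799
359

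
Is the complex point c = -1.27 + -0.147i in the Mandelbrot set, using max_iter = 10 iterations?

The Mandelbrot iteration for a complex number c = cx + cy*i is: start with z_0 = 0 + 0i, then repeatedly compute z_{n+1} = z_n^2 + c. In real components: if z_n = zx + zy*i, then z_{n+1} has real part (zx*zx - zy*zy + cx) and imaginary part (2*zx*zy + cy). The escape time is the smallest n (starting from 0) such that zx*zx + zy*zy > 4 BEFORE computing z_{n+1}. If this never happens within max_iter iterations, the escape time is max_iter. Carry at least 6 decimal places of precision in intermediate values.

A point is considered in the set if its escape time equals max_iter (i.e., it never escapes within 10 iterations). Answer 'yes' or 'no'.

z_0 = 0 + 0i, c = -1.2700 + -0.1470i
Iter 1: z = -1.2700 + -0.1470i, |z|^2 = 1.6345
Iter 2: z = 0.3213 + 0.2264i, |z|^2 = 0.1545
Iter 3: z = -1.2180 + -0.0015i, |z|^2 = 1.4836
Iter 4: z = 0.2136 + -0.1433i, |z|^2 = 0.0661
Iter 5: z = -1.2449 + -0.2082i, |z|^2 = 1.5932
Iter 6: z = 0.2365 + 0.3714i, |z|^2 = 0.1938
Iter 7: z = -1.3520 + 0.0286i, |z|^2 = 1.8287
Iter 8: z = 0.5571 + -0.2244i, |z|^2 = 0.3607
Iter 9: z = -1.0100 + -0.3970i, |z|^2 = 1.1778
Did not escape in 10 iterations → in set

Answer: yes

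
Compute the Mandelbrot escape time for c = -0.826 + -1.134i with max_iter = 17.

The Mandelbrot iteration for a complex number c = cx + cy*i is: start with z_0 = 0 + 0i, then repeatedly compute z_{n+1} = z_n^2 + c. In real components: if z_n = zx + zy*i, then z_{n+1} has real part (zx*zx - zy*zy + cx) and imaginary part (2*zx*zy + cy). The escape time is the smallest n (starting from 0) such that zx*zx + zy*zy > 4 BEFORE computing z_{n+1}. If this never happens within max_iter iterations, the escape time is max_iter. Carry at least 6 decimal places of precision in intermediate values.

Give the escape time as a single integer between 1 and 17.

Answer: 3

Derivation:
z_0 = 0 + 0i, c = -0.8260 + -1.1340i
Iter 1: z = -0.8260 + -1.1340i, |z|^2 = 1.9682
Iter 2: z = -1.4297 + 0.7394i, |z|^2 = 2.5906
Iter 3: z = 0.6713 + -3.2481i, |z|^2 = 11.0009
Escaped at iteration 3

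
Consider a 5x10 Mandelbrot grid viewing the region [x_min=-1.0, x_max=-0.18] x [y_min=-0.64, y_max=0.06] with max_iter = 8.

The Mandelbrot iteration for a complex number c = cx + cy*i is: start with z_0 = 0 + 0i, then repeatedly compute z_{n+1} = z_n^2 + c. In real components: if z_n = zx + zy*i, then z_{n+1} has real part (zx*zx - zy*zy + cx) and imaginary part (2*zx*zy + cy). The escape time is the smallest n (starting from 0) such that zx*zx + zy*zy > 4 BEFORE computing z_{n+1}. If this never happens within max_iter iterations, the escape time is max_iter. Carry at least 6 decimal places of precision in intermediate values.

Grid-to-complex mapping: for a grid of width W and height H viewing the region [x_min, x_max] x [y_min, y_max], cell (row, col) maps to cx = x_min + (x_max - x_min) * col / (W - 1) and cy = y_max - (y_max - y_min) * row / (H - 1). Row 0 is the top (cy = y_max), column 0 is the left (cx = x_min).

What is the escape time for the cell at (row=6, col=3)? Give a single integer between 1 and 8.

z_0 = 0 + 0i, c = -0.3850 + -0.4067i
Iter 1: z = -0.3850 + -0.4067i, |z|^2 = 0.3136
Iter 2: z = -0.4022 + -0.0935i, |z|^2 = 0.1705
Iter 3: z = -0.2320 + -0.3314i, |z|^2 = 0.1637
Iter 4: z = -0.4410 + -0.2529i, |z|^2 = 0.2584
Iter 5: z = -0.2544 + -0.1836i, |z|^2 = 0.0985
Iter 6: z = -0.3540 + -0.3132i, |z|^2 = 0.2234
Iter 7: z = -0.3578 + -0.1849i, |z|^2 = 0.1622

Answer: 8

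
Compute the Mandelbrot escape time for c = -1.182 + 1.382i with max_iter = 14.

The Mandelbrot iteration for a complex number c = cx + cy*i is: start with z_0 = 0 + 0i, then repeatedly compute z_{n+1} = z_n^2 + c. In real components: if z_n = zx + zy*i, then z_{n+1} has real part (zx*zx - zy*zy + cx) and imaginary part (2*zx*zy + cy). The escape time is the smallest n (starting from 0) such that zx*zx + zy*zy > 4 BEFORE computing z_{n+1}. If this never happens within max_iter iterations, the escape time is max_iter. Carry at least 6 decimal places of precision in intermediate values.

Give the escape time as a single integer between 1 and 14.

z_0 = 0 + 0i, c = -1.1820 + 1.3820i
Iter 1: z = -1.1820 + 1.3820i, |z|^2 = 3.3070
Iter 2: z = -1.6948 + -1.8850i, |z|^2 = 6.4258
Escaped at iteration 2

Answer: 2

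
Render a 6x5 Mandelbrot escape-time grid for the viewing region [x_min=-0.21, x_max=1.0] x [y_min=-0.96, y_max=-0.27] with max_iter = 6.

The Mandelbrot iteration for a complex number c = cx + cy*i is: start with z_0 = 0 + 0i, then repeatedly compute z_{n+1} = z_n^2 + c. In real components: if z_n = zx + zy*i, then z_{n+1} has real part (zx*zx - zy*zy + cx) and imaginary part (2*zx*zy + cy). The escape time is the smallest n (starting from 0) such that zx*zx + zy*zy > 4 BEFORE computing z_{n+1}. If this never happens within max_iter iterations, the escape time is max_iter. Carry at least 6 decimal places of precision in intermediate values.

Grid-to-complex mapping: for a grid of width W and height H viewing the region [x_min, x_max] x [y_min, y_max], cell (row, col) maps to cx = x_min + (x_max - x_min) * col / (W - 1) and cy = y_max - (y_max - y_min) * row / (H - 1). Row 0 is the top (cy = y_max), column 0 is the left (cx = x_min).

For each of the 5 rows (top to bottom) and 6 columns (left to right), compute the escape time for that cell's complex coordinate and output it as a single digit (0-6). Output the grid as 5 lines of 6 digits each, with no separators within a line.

(row=0, col=0): c = -0.2100 + -0.2700i → escape time 6
(row=0, col=1): c = 0.0320 + -0.2700i → escape time 6
(row=0, col=2): c = 0.2740 + -0.2700i → escape time 6
(row=0, col=3): c = 0.5160 + -0.2700i → escape time 5
(row=0, col=4): c = 0.7580 + -0.2700i → escape time 3
(row=0, col=5): c = 1.0000 + -0.2700i → escape time 2
(row=1, col=0): c = -0.2100 + -0.4425i → escape time 6
(row=1, col=1): c = 0.0320 + -0.4425i → escape time 6
(row=1, col=2): c = 0.2740 + -0.4425i → escape time 6
(row=1, col=3): c = 0.5160 + -0.4425i → escape time 5
(row=1, col=4): c = 0.7580 + -0.4425i → escape time 3
(row=1, col=5): c = 1.0000 + -0.4425i → escape time 2
(row=2, col=0): c = -0.2100 + -0.6150i → escape time 6
(row=2, col=1): c = 0.0320 + -0.6150i → escape time 6
(row=2, col=2): c = 0.2740 + -0.6150i → escape time 6
(row=2, col=3): c = 0.5160 + -0.6150i → escape time 4
(row=2, col=4): c = 0.7580 + -0.6150i → escape time 3
(row=2, col=5): c = 1.0000 + -0.6150i → escape time 2
(row=3, col=0): c = -0.2100 + -0.7875i → escape time 6
(row=3, col=1): c = 0.0320 + -0.7875i → escape time 6
(row=3, col=2): c = 0.2740 + -0.7875i → escape time 5
(row=3, col=3): c = 0.5160 + -0.7875i → escape time 3
(row=3, col=4): c = 0.7580 + -0.7875i → escape time 2
(row=3, col=5): c = 1.0000 + -0.7875i → escape time 2
(row=4, col=0): c = -0.2100 + -0.9600i → escape time 6
(row=4, col=1): c = 0.0320 + -0.9600i → escape time 6
(row=4, col=2): c = 0.2740 + -0.9600i → escape time 4
(row=4, col=3): c = 0.5160 + -0.9600i → escape time 3
(row=4, col=4): c = 0.7580 + -0.9600i → escape time 2
(row=4, col=5): c = 1.0000 + -0.9600i → escape time 2

Answer: 666532
666532
666432
665322
664322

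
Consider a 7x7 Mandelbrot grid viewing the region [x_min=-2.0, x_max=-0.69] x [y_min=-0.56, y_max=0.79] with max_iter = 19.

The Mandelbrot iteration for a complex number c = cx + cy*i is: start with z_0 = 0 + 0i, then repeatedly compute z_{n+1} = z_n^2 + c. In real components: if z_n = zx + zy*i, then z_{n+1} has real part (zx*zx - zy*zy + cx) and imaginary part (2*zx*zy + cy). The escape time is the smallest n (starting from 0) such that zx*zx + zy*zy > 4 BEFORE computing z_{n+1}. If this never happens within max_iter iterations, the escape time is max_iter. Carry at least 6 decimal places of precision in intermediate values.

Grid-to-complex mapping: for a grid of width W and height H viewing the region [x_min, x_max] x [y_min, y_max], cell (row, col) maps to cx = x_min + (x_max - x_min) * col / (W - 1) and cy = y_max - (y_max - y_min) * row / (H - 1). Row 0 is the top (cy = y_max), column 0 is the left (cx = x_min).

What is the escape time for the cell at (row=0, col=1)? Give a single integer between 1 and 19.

z_0 = 0 + 0i, c = -1.7817 + 0.7900i
Iter 1: z = -1.7817 + 0.7900i, |z|^2 = 3.7984
Iter 2: z = 0.7686 + -2.0250i, |z|^2 = 4.6915
Escaped at iteration 2

Answer: 2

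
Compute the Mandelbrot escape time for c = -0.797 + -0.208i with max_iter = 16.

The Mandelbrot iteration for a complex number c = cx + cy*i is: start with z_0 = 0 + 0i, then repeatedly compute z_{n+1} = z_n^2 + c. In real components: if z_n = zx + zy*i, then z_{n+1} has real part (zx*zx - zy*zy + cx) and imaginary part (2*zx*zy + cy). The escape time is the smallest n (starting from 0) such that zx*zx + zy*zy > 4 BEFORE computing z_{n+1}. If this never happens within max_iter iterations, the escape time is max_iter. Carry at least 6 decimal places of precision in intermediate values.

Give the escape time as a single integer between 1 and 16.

Answer: 14

Derivation:
z_0 = 0 + 0i, c = -0.7970 + -0.2080i
Iter 1: z = -0.7970 + -0.2080i, |z|^2 = 0.6785
Iter 2: z = -0.2051 + 0.1236i, |z|^2 = 0.0573
Iter 3: z = -0.7702 + -0.2587i, |z|^2 = 0.6601
Iter 4: z = -0.2707 + 0.1905i, |z|^2 = 0.1095
Iter 5: z = -0.7600 + -0.3111i, |z|^2 = 0.6744
Iter 6: z = -0.3162 + 0.2649i, |z|^2 = 0.1701
Iter 7: z = -0.7672 + -0.3755i, |z|^2 = 0.7296
Iter 8: z = -0.3494 + 0.3682i, |z|^2 = 0.2576
Iter 9: z = -0.8105 + -0.4653i, |z|^2 = 0.8733
Iter 10: z = -0.3566 + 0.5462i, |z|^2 = 0.4255
Iter 11: z = -0.9681 + -0.5976i, |z|^2 = 1.2944
Iter 12: z = -0.2168 + 0.9491i, |z|^2 = 0.9477
Iter 13: z = -1.6507 + -0.6195i, |z|^2 = 3.1086
Iter 14: z = 1.5441 + 1.8372i, |z|^2 = 5.7595
Escaped at iteration 14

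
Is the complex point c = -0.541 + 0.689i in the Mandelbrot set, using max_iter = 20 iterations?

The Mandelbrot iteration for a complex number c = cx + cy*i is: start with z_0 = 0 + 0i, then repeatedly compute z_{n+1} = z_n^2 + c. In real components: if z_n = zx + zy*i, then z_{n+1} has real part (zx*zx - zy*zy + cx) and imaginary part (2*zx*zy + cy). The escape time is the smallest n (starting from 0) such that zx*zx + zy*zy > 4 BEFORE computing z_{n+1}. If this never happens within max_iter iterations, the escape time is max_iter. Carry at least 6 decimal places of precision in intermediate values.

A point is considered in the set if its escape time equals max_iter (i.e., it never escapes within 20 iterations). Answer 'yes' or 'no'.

z_0 = 0 + 0i, c = -0.5410 + 0.6890i
Iter 1: z = -0.5410 + 0.6890i, |z|^2 = 0.7674
Iter 2: z = -0.7230 + -0.0565i, |z|^2 = 0.5260
Iter 3: z = -0.0214 + 0.7707i, |z|^2 = 0.5944
Iter 4: z = -1.1345 + 0.6560i, |z|^2 = 1.7175
Iter 5: z = 0.3158 + -0.7995i, |z|^2 = 0.7389
Iter 6: z = -1.0805 + 0.1840i, |z|^2 = 1.2013
Iter 7: z = 0.5926 + 0.2913i, |z|^2 = 0.4360
Iter 8: z = -0.2747 + 1.0342i, |z|^2 = 1.1451
Iter 9: z = -1.5352 + 0.1208i, |z|^2 = 2.3713
Iter 10: z = 1.8011 + 0.3182i, |z|^2 = 3.3453
Iter 11: z = 2.6018 + 1.8352i, |z|^2 = 10.1371
Escaped at iteration 11

Answer: no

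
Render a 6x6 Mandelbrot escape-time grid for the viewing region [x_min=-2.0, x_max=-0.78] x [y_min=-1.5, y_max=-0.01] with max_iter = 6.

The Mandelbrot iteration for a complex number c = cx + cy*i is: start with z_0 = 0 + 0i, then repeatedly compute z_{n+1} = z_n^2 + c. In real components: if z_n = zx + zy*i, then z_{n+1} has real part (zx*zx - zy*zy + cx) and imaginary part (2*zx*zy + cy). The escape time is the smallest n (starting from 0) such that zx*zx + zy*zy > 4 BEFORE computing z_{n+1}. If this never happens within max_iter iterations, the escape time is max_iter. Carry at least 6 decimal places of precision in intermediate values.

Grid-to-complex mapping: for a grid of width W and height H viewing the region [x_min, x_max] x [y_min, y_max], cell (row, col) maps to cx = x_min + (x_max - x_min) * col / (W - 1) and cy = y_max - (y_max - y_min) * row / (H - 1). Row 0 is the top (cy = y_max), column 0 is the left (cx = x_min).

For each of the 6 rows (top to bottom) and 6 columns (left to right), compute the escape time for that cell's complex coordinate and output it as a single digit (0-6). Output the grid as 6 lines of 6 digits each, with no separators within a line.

Answer: 166666
145666
133345
123334
112233
111222

Derivation:
(row=0, col=0): c = -2.0000 + -0.0100i → escape time 1
(row=0, col=1): c = -1.7560 + -0.0100i → escape time 6
(row=0, col=2): c = -1.5120 + -0.0100i → escape time 6
(row=0, col=3): c = -1.2680 + -0.0100i → escape time 6
(row=0, col=4): c = -1.0240 + -0.0100i → escape time 6
(row=0, col=5): c = -0.7800 + -0.0100i → escape time 6
(row=1, col=0): c = -2.0000 + -0.3080i → escape time 1
(row=1, col=1): c = -1.7560 + -0.3080i → escape time 4
(row=1, col=2): c = -1.5120 + -0.3080i → escape time 5
(row=1, col=3): c = -1.2680 + -0.3080i → escape time 6
(row=1, col=4): c = -1.0240 + -0.3080i → escape time 6
(row=1, col=5): c = -0.7800 + -0.3080i → escape time 6
(row=2, col=0): c = -2.0000 + -0.6060i → escape time 1
(row=2, col=1): c = -1.7560 + -0.6060i → escape time 3
(row=2, col=2): c = -1.5120 + -0.6060i → escape time 3
(row=2, col=3): c = -1.2680 + -0.6060i → escape time 3
(row=2, col=4): c = -1.0240 + -0.6060i → escape time 4
(row=2, col=5): c = -0.7800 + -0.6060i → escape time 5
(row=3, col=0): c = -2.0000 + -0.9040i → escape time 1
(row=3, col=1): c = -1.7560 + -0.9040i → escape time 2
(row=3, col=2): c = -1.5120 + -0.9040i → escape time 3
(row=3, col=3): c = -1.2680 + -0.9040i → escape time 3
(row=3, col=4): c = -1.0240 + -0.9040i → escape time 3
(row=3, col=5): c = -0.7800 + -0.9040i → escape time 4
(row=4, col=0): c = -2.0000 + -1.2020i → escape time 1
(row=4, col=1): c = -1.7560 + -1.2020i → escape time 1
(row=4, col=2): c = -1.5120 + -1.2020i → escape time 2
(row=4, col=3): c = -1.2680 + -1.2020i → escape time 2
(row=4, col=4): c = -1.0240 + -1.2020i → escape time 3
(row=4, col=5): c = -0.7800 + -1.2020i → escape time 3
(row=5, col=0): c = -2.0000 + -1.5000i → escape time 1
(row=5, col=1): c = -1.7560 + -1.5000i → escape time 1
(row=5, col=2): c = -1.5120 + -1.5000i → escape time 1
(row=5, col=3): c = -1.2680 + -1.5000i → escape time 2
(row=5, col=4): c = -1.0240 + -1.5000i → escape time 2
(row=5, col=5): c = -0.7800 + -1.5000i → escape time 2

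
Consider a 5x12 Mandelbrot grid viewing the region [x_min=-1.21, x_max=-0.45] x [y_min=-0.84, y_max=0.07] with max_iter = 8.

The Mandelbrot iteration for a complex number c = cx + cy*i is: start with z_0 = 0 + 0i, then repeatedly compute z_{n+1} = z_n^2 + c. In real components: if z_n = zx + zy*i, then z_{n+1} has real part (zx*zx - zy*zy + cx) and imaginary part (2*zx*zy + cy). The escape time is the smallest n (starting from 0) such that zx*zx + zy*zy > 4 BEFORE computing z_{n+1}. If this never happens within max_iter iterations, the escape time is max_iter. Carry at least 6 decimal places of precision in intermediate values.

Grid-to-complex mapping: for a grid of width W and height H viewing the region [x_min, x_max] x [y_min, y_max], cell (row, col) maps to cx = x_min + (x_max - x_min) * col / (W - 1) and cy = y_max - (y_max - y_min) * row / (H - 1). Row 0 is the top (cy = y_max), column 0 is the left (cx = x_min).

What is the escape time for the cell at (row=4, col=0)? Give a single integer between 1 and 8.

z_0 = 0 + 0i, c = -1.2100 + -0.2609i
Iter 1: z = -1.2100 + -0.2609i, |z|^2 = 1.5322
Iter 2: z = 0.1860 + 0.3705i, |z|^2 = 0.1719
Iter 3: z = -1.3127 + -0.1231i, |z|^2 = 1.7382
Iter 4: z = 0.4979 + 0.0622i, |z|^2 = 0.2518
Iter 5: z = -0.9659 + -0.1990i, |z|^2 = 0.9726
Iter 6: z = -0.3166 + 0.1235i, |z|^2 = 0.1155
Iter 7: z = -1.1250 + -0.3391i, |z|^2 = 1.3807

Answer: 8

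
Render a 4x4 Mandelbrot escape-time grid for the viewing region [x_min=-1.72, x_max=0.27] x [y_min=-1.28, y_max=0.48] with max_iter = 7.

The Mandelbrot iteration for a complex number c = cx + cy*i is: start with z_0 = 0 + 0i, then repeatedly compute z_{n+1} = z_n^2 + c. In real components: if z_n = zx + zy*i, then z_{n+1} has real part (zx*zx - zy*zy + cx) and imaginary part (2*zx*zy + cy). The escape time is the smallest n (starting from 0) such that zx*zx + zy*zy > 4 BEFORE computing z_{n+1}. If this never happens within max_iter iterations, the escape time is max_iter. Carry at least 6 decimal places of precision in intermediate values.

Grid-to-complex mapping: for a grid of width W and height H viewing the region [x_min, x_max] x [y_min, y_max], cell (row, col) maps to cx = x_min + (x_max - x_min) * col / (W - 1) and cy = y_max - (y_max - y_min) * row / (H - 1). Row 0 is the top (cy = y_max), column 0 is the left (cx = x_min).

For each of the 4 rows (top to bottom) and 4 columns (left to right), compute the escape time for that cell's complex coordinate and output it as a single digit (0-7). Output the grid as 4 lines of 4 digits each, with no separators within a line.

(row=0, col=0): c = -1.7200 + 0.4800i → escape time 3
(row=0, col=1): c = -1.0567 + 0.4800i → escape time 5
(row=0, col=2): c = -0.3933 + 0.4800i → escape time 7
(row=0, col=3): c = 0.2700 + 0.4800i → escape time 7
(row=1, col=0): c = -1.7200 + -0.1067i → escape time 5
(row=1, col=1): c = -1.0567 + -0.1067i → escape time 7
(row=1, col=2): c = -0.3933 + -0.1067i → escape time 7
(row=1, col=3): c = 0.2700 + -0.1067i → escape time 7
(row=2, col=0): c = -1.7200 + -0.6933i → escape time 3
(row=2, col=1): c = -1.0567 + -0.6933i → escape time 4
(row=2, col=2): c = -0.3933 + -0.6933i → escape time 7
(row=2, col=3): c = 0.2700 + -0.6933i → escape time 6
(row=3, col=0): c = -1.7200 + -1.2800i → escape time 1
(row=3, col=1): c = -1.0567 + -1.2800i → escape time 2
(row=3, col=2): c = -0.3933 + -1.2800i → escape time 3
(row=3, col=3): c = 0.2700 + -1.2800i → escape time 2

Answer: 3577
5777
3476
1232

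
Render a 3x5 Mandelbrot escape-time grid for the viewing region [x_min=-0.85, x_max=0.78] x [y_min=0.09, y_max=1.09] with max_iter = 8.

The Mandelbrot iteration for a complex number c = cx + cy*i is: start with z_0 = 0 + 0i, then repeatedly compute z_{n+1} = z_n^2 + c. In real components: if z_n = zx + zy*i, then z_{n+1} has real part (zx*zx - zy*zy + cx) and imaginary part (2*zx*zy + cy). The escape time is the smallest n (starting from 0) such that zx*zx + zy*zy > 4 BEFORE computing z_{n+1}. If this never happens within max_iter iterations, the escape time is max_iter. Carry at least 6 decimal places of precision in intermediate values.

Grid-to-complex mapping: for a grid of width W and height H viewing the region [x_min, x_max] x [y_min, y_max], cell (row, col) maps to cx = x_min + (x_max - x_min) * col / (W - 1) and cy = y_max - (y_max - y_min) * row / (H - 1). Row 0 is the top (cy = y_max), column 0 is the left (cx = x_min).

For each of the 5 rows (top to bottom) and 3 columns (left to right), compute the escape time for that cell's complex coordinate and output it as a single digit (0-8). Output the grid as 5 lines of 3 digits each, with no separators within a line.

(row=0, col=0): c = -0.8500 + 1.0900i → escape time 3
(row=0, col=1): c = -0.0350 + 1.0900i → escape time 5
(row=0, col=2): c = 0.7800 + 1.0900i → escape time 2
(row=1, col=0): c = -0.8500 + 0.8400i → escape time 4
(row=1, col=1): c = -0.0350 + 0.8400i → escape time 8
(row=1, col=2): c = 0.7800 + 0.8400i → escape time 2
(row=2, col=0): c = -0.8500 + 0.5900i → escape time 5
(row=2, col=1): c = -0.0350 + 0.5900i → escape time 8
(row=2, col=2): c = 0.7800 + 0.5900i → escape time 3
(row=3, col=0): c = -0.8500 + 0.3400i → escape time 8
(row=3, col=1): c = -0.0350 + 0.3400i → escape time 8
(row=3, col=2): c = 0.7800 + 0.3400i → escape time 3
(row=4, col=0): c = -0.8500 + 0.0900i → escape time 8
(row=4, col=1): c = -0.0350 + 0.0900i → escape time 8
(row=4, col=2): c = 0.7800 + 0.0900i → escape time 3

Answer: 352
482
583
883
883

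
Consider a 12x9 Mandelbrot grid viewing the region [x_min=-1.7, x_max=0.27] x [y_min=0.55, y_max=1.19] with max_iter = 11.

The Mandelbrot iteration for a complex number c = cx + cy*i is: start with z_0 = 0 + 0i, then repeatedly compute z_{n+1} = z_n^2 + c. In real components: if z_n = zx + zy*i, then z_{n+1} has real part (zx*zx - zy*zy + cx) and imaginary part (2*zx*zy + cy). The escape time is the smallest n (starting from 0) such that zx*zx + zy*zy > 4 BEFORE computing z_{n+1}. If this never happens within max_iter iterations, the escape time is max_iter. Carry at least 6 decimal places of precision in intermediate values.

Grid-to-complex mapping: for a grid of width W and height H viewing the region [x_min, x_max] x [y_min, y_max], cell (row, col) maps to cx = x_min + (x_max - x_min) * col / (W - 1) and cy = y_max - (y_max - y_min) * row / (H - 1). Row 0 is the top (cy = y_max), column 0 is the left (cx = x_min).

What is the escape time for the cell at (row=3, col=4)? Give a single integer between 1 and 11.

z_0 = 0 + 0i, c = -0.9836 + 0.9500i
Iter 1: z = -0.9836 + 0.9500i, |z|^2 = 1.8700
Iter 2: z = -0.9186 + -0.9189i, |z|^2 = 1.6882
Iter 3: z = -0.9842 + 2.6382i, |z|^2 = 7.9288
Escaped at iteration 3

Answer: 3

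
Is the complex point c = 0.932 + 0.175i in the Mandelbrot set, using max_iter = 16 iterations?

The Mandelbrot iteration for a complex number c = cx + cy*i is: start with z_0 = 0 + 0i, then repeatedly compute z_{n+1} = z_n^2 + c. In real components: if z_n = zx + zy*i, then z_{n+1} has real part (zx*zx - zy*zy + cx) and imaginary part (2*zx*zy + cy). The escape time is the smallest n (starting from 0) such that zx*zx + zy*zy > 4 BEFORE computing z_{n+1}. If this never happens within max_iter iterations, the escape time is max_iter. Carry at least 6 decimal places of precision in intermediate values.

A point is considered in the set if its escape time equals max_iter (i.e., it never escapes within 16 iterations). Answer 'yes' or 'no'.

z_0 = 0 + 0i, c = 0.9320 + 0.1750i
Iter 1: z = 0.9320 + 0.1750i, |z|^2 = 0.8992
Iter 2: z = 1.7700 + 0.5012i, |z|^2 = 3.3841
Iter 3: z = 3.8137 + 1.9492i, |z|^2 = 18.3438
Escaped at iteration 3

Answer: no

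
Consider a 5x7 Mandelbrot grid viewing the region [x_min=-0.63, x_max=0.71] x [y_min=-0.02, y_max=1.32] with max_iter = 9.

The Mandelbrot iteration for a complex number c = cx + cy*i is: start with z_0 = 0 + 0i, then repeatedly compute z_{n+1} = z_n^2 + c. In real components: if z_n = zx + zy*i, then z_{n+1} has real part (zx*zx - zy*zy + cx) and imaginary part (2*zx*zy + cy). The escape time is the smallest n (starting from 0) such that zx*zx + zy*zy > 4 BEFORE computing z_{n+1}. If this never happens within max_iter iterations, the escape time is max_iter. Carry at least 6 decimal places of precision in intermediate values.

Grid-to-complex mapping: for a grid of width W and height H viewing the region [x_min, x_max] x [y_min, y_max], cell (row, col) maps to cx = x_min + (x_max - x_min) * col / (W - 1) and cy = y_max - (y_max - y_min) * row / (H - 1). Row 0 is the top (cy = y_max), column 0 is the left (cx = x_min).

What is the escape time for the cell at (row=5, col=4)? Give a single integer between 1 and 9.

Answer: 3

Derivation:
z_0 = 0 + 0i, c = 0.7100 + 0.2033i
Iter 1: z = 0.7100 + 0.2033i, |z|^2 = 0.5454
Iter 2: z = 1.1728 + 0.4921i, |z|^2 = 1.6175
Iter 3: z = 1.8432 + 1.3575i, |z|^2 = 5.2402
Escaped at iteration 3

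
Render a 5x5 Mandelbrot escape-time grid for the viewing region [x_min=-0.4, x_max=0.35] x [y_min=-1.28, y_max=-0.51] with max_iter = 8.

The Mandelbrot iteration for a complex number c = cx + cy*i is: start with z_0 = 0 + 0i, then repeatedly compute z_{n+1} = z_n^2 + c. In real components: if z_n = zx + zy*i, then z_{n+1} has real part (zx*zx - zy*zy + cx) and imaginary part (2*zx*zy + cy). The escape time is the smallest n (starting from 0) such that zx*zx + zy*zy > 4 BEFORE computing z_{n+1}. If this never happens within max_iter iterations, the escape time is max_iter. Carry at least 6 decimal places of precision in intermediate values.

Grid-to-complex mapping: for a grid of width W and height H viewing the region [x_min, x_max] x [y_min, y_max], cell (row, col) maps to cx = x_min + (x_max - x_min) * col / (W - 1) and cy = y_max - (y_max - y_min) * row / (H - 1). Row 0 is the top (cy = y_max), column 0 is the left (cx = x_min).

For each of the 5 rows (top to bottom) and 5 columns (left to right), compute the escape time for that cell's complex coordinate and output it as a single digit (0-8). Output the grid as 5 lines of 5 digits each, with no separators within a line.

(row=0, col=0): c = -0.4000 + -0.5100i → escape time 8
(row=0, col=1): c = -0.2125 + -0.5100i → escape time 8
(row=0, col=2): c = -0.0250 + -0.5100i → escape time 8
(row=0, col=3): c = 0.1625 + -0.5100i → escape time 8
(row=0, col=4): c = 0.3500 + -0.5100i → escape time 8
(row=1, col=0): c = -0.4000 + -0.7025i → escape time 8
(row=1, col=1): c = -0.2125 + -0.7025i → escape time 8
(row=1, col=2): c = -0.0250 + -0.7025i → escape time 8
(row=1, col=3): c = 0.1625 + -0.7025i → escape time 7
(row=1, col=4): c = 0.3500 + -0.7025i → escape time 8
(row=2, col=0): c = -0.4000 + -0.8950i → escape time 5
(row=2, col=1): c = -0.2125 + -0.8950i → escape time 8
(row=2, col=2): c = -0.0250 + -0.8950i → escape time 8
(row=2, col=3): c = 0.1625 + -0.8950i → escape time 5
(row=2, col=4): c = 0.3500 + -0.8950i → escape time 4
(row=3, col=0): c = -0.4000 + -1.0875i → escape time 4
(row=3, col=1): c = -0.2125 + -1.0875i → escape time 7
(row=3, col=2): c = -0.0250 + -1.0875i → escape time 5
(row=3, col=3): c = 0.1625 + -1.0875i → escape time 3
(row=3, col=4): c = 0.3500 + -1.0875i → escape time 3
(row=4, col=0): c = -0.4000 + -1.2800i → escape time 3
(row=4, col=1): c = -0.2125 + -1.2800i → escape time 3
(row=4, col=2): c = -0.0250 + -1.2800i → escape time 2
(row=4, col=3): c = 0.1625 + -1.2800i → escape time 2
(row=4, col=4): c = 0.3500 + -1.2800i → escape time 2

Answer: 88888
88878
58854
47533
33222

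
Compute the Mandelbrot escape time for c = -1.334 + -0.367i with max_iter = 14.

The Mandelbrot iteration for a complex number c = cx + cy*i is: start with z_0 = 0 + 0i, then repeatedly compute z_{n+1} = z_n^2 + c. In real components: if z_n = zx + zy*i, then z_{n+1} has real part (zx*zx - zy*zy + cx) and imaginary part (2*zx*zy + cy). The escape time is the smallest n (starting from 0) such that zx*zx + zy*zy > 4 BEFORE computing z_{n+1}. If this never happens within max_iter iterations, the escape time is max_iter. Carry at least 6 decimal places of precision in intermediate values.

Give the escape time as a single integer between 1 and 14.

Answer: 6

Derivation:
z_0 = 0 + 0i, c = -1.3340 + -0.3670i
Iter 1: z = -1.3340 + -0.3670i, |z|^2 = 1.9142
Iter 2: z = 0.3109 + 0.6122i, |z|^2 = 0.4714
Iter 3: z = -1.6121 + 0.0136i, |z|^2 = 2.5990
Iter 4: z = 1.2647 + -0.4108i, |z|^2 = 1.7682
Iter 5: z = 0.0966 + -1.4062i, |z|^2 = 1.9866
Iter 6: z = -3.3020 + -0.6387i, |z|^2 = 11.3109
Escaped at iteration 6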